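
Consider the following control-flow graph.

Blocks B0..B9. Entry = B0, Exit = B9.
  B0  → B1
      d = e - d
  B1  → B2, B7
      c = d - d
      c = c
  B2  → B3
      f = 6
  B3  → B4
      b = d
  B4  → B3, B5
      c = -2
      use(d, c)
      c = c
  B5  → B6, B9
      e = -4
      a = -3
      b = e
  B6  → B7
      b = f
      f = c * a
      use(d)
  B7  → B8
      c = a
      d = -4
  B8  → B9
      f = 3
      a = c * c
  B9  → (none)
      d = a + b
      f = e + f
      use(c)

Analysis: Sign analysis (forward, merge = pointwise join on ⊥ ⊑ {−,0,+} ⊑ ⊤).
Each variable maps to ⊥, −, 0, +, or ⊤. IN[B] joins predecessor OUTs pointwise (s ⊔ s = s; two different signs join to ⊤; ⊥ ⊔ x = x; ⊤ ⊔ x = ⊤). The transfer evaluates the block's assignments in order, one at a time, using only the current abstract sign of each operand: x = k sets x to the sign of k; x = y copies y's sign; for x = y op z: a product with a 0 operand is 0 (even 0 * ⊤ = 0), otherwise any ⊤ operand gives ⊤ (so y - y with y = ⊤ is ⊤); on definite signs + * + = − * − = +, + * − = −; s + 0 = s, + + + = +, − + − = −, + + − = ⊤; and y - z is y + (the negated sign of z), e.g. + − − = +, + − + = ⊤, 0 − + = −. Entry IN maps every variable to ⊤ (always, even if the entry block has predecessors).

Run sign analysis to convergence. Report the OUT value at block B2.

Answer: {a: ⊤, b: ⊤, c: ⊤, d: ⊤, e: ⊤, f: +}

Trace:
Per-block solution:
  B0:   IN=(all ⊤)   OUT=(all ⊤)
  B1:   IN=(all ⊤)   OUT=(all ⊤)
  B2:   IN=(all ⊤)   OUT={f:+; rest ⊤}
  B3:   IN={f:+; rest ⊤}   OUT={f:+; rest ⊤}
  B4:   IN={f:+; rest ⊤}   OUT={c:-, f:+; rest ⊤}
  B5:   IN={c:-, f:+; rest ⊤}   OUT={a:-, b:-, c:-, e:-, f:+; rest ⊤}
  B6:   IN={a:-, b:-, c:-, e:-, f:+; rest ⊤}   OUT={a:-, b:+, c:-, e:-, f:+; rest ⊤}
  B7:   IN=(all ⊤)   OUT={d:-; rest ⊤}
  B8:   IN={d:-; rest ⊤}   OUT={d:-, f:+; rest ⊤}
  B9:   IN={f:+; rest ⊤}   OUT=(all ⊤)

Merge at B2: IN[B2] = OUT[B1] = {a: ⊤, b: ⊤, c: ⊤, d: ⊤, e: ⊤, f: ⊤}
Applying B2's transfer function to that IN value gives OUT[B2] (row B2 above).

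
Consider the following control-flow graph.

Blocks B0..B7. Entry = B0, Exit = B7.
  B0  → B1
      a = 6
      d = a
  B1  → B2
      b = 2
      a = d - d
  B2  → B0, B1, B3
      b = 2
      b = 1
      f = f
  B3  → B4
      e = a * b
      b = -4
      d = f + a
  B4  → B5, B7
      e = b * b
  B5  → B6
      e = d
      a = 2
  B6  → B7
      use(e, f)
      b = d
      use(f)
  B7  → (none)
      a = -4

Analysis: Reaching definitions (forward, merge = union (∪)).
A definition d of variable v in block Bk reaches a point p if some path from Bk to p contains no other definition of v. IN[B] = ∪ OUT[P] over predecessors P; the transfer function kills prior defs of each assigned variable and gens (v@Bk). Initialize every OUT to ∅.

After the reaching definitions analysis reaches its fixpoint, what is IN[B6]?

Per-block solution:
  B0:   IN={a@B1, b@B2, d@B0, f@B2}   OUT={a@B0, b@B2, d@B0, f@B2}
  B1:   IN={a@B0, a@B1, b@B2, d@B0, f@B2}   OUT={a@B1, b@B1, d@B0, f@B2}
  B2:   IN={a@B1, b@B1, d@B0, f@B2}   OUT={a@B1, b@B2, d@B0, f@B2}
  B3:   IN={a@B1, b@B2, d@B0, f@B2}   OUT={a@B1, b@B3, d@B3, e@B3, f@B2}
  B4:   IN={a@B1, b@B3, d@B3, e@B3, f@B2}   OUT={a@B1, b@B3, d@B3, e@B4, f@B2}
  B5:   IN={a@B1, b@B3, d@B3, e@B4, f@B2}   OUT={a@B5, b@B3, d@B3, e@B5, f@B2}
  B6:   IN={a@B5, b@B3, d@B3, e@B5, f@B2}   OUT={a@B5, b@B6, d@B3, e@B5, f@B2}
  B7:   IN={a@B1, a@B5, b@B3, b@B6, d@B3, e@B4, e@B5, f@B2}   OUT={a@B7, b@B3, b@B6, d@B3, e@B4, e@B5, f@B2}

Merge at B6: IN[B6] = OUT[B5] = {a@B5, b@B3, d@B3, e@B5, f@B2}

Answer: {a@B5, b@B3, d@B3, e@B5, f@B2}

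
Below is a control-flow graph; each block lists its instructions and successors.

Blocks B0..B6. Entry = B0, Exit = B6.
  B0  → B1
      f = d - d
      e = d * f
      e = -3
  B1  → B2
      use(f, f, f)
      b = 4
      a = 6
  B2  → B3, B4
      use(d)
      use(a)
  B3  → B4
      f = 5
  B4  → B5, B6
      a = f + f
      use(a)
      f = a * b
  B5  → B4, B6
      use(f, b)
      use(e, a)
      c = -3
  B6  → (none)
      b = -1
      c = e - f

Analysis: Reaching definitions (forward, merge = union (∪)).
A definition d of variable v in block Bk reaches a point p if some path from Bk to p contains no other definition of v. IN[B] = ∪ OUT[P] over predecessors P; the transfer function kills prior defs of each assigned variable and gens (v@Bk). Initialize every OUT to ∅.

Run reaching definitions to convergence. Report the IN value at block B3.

Per-block solution:
  B0:  IN={}  OUT={e@B0, f@B0}
  B1:  IN={e@B0, f@B0}  OUT={a@B1, b@B1, e@B0, f@B0}
  B2:  IN={a@B1, b@B1, e@B0, f@B0}  OUT={a@B1, b@B1, e@B0, f@B0}
  B3:  IN={a@B1, b@B1, e@B0, f@B0}  OUT={a@B1, b@B1, e@B0, f@B3}
  B4:  IN={a@B1, a@B4, b@B1, c@B5, e@B0, f@B0, f@B3, f@B4}  OUT={a@B4, b@B1, c@B5, e@B0, f@B4}
  B5:  IN={a@B4, b@B1, c@B5, e@B0, f@B4}  OUT={a@B4, b@B1, c@B5, e@B0, f@B4}
  B6:  IN={a@B4, b@B1, c@B5, e@B0, f@B4}  OUT={a@B4, b@B6, c@B6, e@B0, f@B4}

Merge at B3: IN[B3] = OUT[B2] = {a@B1, b@B1, e@B0, f@B0}

Answer: {a@B1, b@B1, e@B0, f@B0}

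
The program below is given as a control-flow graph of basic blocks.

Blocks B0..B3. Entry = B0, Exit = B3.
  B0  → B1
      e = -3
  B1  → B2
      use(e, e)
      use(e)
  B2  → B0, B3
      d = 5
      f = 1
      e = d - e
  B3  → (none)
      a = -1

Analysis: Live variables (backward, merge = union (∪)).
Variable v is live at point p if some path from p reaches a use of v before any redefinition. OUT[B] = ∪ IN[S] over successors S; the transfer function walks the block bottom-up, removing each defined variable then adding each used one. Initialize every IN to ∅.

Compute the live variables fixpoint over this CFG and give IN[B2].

Answer: {e}

Working:
Fixpoint table:
  B0:   IN={}   OUT={e}
  B1:   IN={e}   OUT={e}
  B2:   IN={e}   OUT={}
  B3:   IN={}   OUT={}

Merge at B2: OUT[B2] = IN[B0] ⊔ IN[B3] = {}
Applying B2's transfer function to that OUT value gives IN[B2] (row B2 above).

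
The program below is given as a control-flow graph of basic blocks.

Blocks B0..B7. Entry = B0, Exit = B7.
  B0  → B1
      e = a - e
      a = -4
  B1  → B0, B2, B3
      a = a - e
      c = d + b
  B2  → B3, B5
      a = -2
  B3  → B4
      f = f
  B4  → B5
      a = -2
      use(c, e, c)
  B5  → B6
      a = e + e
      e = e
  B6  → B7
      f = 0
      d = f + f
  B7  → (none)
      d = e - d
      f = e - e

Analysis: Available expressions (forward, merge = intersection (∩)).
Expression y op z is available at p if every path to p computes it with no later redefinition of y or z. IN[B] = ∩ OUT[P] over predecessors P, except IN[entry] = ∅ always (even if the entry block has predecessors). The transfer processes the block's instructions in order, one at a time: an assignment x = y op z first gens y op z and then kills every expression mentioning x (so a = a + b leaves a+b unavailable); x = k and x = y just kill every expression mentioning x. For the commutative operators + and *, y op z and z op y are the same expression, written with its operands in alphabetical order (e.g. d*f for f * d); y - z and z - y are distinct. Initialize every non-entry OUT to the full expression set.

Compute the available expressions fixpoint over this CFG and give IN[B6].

Answer: {b+d}

Trace:
Converged values:
  B0:  IN={}  OUT={}
  B1:  IN={}  OUT={b+d}
  B2:  IN={b+d}  OUT={b+d}
  B3:  IN={b+d}  OUT={b+d}
  B4:  IN={b+d}  OUT={b+d}
  B5:  IN={b+d}  OUT={b+d}
  B6:  IN={b+d}  OUT={f+f}
  B7:  IN={f+f}  OUT={e-e}

Merge at B6: IN[B6] = OUT[B5] = {b+d}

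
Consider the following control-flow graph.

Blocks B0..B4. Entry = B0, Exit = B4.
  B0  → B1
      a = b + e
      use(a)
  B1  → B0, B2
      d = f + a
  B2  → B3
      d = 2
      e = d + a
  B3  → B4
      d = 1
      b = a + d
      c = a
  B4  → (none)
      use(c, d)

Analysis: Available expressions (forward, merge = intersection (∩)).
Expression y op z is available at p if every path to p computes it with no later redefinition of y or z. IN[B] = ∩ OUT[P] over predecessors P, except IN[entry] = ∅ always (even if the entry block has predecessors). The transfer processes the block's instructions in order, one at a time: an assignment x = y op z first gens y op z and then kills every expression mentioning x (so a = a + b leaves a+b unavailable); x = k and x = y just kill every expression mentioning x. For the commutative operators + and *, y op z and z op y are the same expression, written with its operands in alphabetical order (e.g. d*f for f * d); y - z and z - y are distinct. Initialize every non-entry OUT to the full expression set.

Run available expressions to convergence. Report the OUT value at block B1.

Answer: {a+f, b+e}

Trace:
Per-block solution:
  B0:  IN={}  OUT={b+e}
  B1:  IN={b+e}  OUT={a+f, b+e}
  B2:  IN={a+f, b+e}  OUT={a+d, a+f}
  B3:  IN={a+d, a+f}  OUT={a+d, a+f}
  B4:  IN={a+d, a+f}  OUT={a+d, a+f}

Merge at B1: IN[B1] = OUT[B0] = {b+e}
Applying B1's transfer function to that IN value gives OUT[B1] (row B1 above).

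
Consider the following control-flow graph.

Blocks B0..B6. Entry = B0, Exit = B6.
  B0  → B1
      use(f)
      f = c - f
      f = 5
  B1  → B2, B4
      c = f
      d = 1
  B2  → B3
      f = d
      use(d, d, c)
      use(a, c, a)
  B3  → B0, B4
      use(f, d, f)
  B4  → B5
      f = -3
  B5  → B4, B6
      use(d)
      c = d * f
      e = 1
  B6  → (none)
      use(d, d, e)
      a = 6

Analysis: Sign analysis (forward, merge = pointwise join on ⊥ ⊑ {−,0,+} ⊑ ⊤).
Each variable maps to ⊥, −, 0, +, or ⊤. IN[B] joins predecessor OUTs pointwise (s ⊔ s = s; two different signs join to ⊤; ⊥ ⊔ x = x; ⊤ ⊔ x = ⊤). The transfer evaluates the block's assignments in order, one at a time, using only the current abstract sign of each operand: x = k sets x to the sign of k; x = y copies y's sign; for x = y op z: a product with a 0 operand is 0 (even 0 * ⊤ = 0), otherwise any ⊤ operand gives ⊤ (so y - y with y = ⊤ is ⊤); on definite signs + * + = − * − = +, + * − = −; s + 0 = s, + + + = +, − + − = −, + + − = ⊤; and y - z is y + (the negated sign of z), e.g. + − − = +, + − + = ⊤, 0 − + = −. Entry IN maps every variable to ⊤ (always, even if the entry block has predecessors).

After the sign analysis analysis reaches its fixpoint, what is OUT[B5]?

Fixpoint table:
  B0:  IN=(all ⊤)  OUT={f:+; rest ⊤}
  B1:  IN={f:+; rest ⊤}  OUT={c:+, d:+, f:+; rest ⊤}
  B2:  IN={c:+, d:+, f:+; rest ⊤}  OUT={c:+, d:+, f:+; rest ⊤}
  B3:  IN={c:+, d:+, f:+; rest ⊤}  OUT={c:+, d:+, f:+; rest ⊤}
  B4:  IN={d:+; rest ⊤}  OUT={d:+, f:-; rest ⊤}
  B5:  IN={d:+, f:-; rest ⊤}  OUT={c:-, d:+, e:+, f:-; rest ⊤}
  B6:  IN={c:-, d:+, e:+, f:-; rest ⊤}  OUT={a:+, c:-, d:+, e:+, f:-; rest ⊤}

Merge at B5: IN[B5] = OUT[B4] = {a: ⊤, b: ⊤, c: ⊤, d: +, e: ⊤, f: -}
Applying B5's transfer function to that IN value gives OUT[B5] (row B5 above).

Answer: {a: ⊤, b: ⊤, c: -, d: +, e: +, f: -}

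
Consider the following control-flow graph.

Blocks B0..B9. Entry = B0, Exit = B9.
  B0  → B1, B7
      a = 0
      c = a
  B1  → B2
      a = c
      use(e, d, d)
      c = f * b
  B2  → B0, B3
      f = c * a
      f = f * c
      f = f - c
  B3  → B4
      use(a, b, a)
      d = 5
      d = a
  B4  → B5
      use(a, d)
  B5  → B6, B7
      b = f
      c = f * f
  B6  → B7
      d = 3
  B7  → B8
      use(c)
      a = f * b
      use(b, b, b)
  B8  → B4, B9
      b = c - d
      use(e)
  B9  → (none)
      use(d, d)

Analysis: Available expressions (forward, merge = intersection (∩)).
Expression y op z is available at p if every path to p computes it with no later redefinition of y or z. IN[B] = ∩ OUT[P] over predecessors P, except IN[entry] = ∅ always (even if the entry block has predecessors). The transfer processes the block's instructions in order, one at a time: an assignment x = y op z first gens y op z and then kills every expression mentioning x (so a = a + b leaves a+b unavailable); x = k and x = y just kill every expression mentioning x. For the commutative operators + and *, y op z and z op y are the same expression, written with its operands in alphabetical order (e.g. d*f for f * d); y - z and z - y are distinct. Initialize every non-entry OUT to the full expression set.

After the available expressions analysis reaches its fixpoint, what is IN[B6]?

Answer: {f*f}

Trace:
Converged values:
  B0: | IN={} | OUT={}
  B1: | IN={} | OUT={b*f}
  B2: | IN={b*f} | OUT={a*c}
  B3: | IN={a*c} | OUT={a*c}
  B4: | IN={} | OUT={}
  B5: | IN={} | OUT={f*f}
  B6: | IN={f*f} | OUT={f*f}
  B7: | IN={} | OUT={b*f}
  B8: | IN={b*f} | OUT={c-d}
  B9: | IN={c-d} | OUT={c-d}

Merge at B6: IN[B6] = OUT[B5] = {f*f}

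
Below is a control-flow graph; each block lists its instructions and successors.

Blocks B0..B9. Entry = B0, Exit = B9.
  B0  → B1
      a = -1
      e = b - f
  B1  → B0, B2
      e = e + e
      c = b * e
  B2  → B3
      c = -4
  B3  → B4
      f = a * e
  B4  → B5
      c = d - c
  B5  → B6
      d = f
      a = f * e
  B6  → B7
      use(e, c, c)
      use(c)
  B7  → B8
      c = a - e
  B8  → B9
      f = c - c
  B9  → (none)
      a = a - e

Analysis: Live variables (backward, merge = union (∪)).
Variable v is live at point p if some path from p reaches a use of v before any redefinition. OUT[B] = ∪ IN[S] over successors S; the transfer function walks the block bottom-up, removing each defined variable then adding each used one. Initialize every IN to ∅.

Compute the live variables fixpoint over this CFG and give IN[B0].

Answer: {b, d, f}

Working:
Fixpoint table:
  B0:  IN={b, d, f}  OUT={a, b, d, e, f}
  B1:  IN={a, b, d, e, f}  OUT={a, b, d, e, f}
  B2:  IN={a, d, e}  OUT={a, c, d, e}
  B3:  IN={a, c, d, e}  OUT={c, d, e, f}
  B4:  IN={c, d, e, f}  OUT={c, e, f}
  B5:  IN={c, e, f}  OUT={a, c, e}
  B6:  IN={a, c, e}  OUT={a, e}
  B7:  IN={a, e}  OUT={a, c, e}
  B8:  IN={a, c, e}  OUT={a, e}
  B9:  IN={a, e}  OUT={}

Merge at B0: OUT[B0] = IN[B1] = {a, b, d, e, f}
Applying B0's transfer function to that OUT value gives IN[B0] (row B0 above).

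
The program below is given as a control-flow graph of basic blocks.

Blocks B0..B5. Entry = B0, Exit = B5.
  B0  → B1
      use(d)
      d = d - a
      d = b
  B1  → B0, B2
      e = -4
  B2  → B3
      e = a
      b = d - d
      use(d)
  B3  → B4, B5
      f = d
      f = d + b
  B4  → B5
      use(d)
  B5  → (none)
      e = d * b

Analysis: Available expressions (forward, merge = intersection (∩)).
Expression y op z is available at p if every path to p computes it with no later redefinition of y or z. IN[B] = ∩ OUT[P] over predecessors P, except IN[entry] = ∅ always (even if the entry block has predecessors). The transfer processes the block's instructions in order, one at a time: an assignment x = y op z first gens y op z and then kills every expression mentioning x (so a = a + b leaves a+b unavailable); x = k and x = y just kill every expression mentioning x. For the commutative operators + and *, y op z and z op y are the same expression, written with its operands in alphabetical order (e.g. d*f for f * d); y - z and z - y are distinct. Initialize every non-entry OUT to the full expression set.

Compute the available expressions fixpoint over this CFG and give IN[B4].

Answer: {b+d, d-d}

Derivation:
Fixpoint table:
  B0: | IN={} | OUT={}
  B1: | IN={} | OUT={}
  B2: | IN={} | OUT={d-d}
  B3: | IN={d-d} | OUT={b+d, d-d}
  B4: | IN={b+d, d-d} | OUT={b+d, d-d}
  B5: | IN={b+d, d-d} | OUT={b*d, b+d, d-d}

Merge at B4: IN[B4] = OUT[B3] = {b+d, d-d}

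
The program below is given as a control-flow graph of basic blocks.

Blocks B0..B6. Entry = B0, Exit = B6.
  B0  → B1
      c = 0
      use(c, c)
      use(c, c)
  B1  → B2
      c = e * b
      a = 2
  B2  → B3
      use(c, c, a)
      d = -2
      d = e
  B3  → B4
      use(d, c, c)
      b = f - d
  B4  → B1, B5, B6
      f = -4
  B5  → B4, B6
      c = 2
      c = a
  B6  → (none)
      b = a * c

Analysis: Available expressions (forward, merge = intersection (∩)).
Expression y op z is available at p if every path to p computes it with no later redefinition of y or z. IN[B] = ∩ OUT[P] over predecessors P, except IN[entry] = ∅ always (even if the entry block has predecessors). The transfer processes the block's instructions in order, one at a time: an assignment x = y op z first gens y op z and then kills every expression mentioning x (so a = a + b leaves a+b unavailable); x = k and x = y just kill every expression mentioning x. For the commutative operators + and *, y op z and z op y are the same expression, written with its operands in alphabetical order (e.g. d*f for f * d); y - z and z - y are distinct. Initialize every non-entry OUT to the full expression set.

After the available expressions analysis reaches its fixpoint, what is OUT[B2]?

Converged values:
  B0: | IN={} | OUT={}
  B1: | IN={} | OUT={b*e}
  B2: | IN={b*e} | OUT={b*e}
  B3: | IN={b*e} | OUT={f-d}
  B4: | IN={} | OUT={}
  B5: | IN={} | OUT={}
  B6: | IN={} | OUT={a*c}

Merge at B2: IN[B2] = OUT[B1] = {b*e}
Applying B2's transfer function to that IN value gives OUT[B2] (row B2 above).

Answer: {b*e}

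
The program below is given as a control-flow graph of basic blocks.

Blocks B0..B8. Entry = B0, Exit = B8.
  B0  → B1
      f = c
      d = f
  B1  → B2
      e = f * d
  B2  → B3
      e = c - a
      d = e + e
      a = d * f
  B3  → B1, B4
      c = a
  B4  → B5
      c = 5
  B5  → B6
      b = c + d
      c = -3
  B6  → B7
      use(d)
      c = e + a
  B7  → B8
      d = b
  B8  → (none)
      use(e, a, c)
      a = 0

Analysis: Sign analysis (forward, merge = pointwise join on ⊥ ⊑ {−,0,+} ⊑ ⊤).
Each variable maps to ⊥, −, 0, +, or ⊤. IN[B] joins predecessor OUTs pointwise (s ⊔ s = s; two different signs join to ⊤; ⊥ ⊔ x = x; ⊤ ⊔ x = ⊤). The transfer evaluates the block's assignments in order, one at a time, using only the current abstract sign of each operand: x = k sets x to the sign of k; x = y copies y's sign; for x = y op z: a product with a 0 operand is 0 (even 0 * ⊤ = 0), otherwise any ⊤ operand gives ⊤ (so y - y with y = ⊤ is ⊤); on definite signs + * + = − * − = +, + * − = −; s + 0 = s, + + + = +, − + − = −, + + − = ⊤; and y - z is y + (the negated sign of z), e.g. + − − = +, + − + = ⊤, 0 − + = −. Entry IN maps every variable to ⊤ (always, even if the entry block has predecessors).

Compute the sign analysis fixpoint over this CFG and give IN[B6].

Per-block solution:
  B0: | IN=(all ⊤) | OUT=(all ⊤)
  B1: | IN=(all ⊤) | OUT=(all ⊤)
  B2: | IN=(all ⊤) | OUT=(all ⊤)
  B3: | IN=(all ⊤) | OUT=(all ⊤)
  B4: | IN=(all ⊤) | OUT={c:+; rest ⊤}
  B5: | IN={c:+; rest ⊤} | OUT={c:-; rest ⊤}
  B6: | IN={c:-; rest ⊤} | OUT=(all ⊤)
  B7: | IN=(all ⊤) | OUT=(all ⊤)
  B8: | IN=(all ⊤) | OUT={a:0; rest ⊤}

Merge at B6: IN[B6] = OUT[B5] = {a: ⊤, b: ⊤, c: -, d: ⊤, e: ⊤, f: ⊤}

Answer: {a: ⊤, b: ⊤, c: -, d: ⊤, e: ⊤, f: ⊤}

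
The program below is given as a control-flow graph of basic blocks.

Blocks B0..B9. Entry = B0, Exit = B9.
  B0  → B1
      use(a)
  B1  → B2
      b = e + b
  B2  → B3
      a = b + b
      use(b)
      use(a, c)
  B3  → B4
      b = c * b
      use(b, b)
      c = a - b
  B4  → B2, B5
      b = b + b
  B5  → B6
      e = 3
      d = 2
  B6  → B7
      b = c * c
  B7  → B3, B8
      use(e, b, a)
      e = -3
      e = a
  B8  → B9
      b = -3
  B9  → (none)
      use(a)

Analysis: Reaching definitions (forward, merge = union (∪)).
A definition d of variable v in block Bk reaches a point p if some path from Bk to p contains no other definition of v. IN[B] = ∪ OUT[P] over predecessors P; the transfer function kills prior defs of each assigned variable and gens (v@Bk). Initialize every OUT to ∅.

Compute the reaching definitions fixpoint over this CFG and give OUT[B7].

Per-block solution:
  B0: | IN={} | OUT={}
  B1: | IN={} | OUT={b@B1}
  B2: | IN={a@B2, b@B1, b@B4, c@B3, d@B5, e@B7} | OUT={a@B2, b@B1, b@B4, c@B3, d@B5, e@B7}
  B3: | IN={a@B2, b@B1, b@B4, b@B6, c@B3, d@B5, e@B7} | OUT={a@B2, b@B3, c@B3, d@B5, e@B7}
  B4: | IN={a@B2, b@B3, c@B3, d@B5, e@B7} | OUT={a@B2, b@B4, c@B3, d@B5, e@B7}
  B5: | IN={a@B2, b@B4, c@B3, d@B5, e@B7} | OUT={a@B2, b@B4, c@B3, d@B5, e@B5}
  B6: | IN={a@B2, b@B4, c@B3, d@B5, e@B5} | OUT={a@B2, b@B6, c@B3, d@B5, e@B5}
  B7: | IN={a@B2, b@B6, c@B3, d@B5, e@B5} | OUT={a@B2, b@B6, c@B3, d@B5, e@B7}
  B8: | IN={a@B2, b@B6, c@B3, d@B5, e@B7} | OUT={a@B2, b@B8, c@B3, d@B5, e@B7}
  B9: | IN={a@B2, b@B8, c@B3, d@B5, e@B7} | OUT={a@B2, b@B8, c@B3, d@B5, e@B7}

Merge at B7: IN[B7] = OUT[B6] = {a@B2, b@B6, c@B3, d@B5, e@B5}
Applying B7's transfer function to that IN value gives OUT[B7] (row B7 above).

Answer: {a@B2, b@B6, c@B3, d@B5, e@B7}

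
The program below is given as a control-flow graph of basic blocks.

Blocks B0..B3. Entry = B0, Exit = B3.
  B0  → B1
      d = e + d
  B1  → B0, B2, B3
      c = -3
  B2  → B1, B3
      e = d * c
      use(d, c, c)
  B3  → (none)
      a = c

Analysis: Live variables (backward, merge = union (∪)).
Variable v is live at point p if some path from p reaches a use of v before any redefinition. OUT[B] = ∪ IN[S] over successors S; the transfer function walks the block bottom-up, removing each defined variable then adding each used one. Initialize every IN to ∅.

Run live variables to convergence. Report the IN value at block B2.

Answer: {c, d}

Trace:
Per-block solution:
  B0:   IN={d, e}   OUT={d, e}
  B1:   IN={d, e}   OUT={c, d, e}
  B2:   IN={c, d}   OUT={c, d, e}
  B3:   IN={c}   OUT={}

Merge at B2: OUT[B2] = IN[B1] ⊔ IN[B3] = {c, d, e}
Applying B2's transfer function to that OUT value gives IN[B2] (row B2 above).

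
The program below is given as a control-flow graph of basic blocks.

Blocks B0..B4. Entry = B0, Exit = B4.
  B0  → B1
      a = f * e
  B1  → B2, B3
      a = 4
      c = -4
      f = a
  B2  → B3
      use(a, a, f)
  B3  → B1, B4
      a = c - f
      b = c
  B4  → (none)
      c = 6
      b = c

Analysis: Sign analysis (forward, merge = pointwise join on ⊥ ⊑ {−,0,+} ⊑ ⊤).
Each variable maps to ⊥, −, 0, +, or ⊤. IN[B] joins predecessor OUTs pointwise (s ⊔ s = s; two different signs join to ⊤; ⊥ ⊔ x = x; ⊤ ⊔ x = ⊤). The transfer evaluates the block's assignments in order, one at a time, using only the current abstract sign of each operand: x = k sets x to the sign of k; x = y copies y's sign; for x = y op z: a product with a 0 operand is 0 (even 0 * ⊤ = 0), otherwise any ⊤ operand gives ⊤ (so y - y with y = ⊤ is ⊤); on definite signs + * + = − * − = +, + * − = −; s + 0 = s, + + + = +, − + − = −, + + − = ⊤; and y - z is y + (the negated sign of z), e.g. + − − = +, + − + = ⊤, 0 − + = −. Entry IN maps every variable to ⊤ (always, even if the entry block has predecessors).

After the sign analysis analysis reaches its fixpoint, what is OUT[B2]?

Answer: {a: +, b: ⊤, c: -, d: ⊤, e: ⊤, f: +}

Working:
Fixpoint table:
  B0:  IN=(all ⊤)  OUT=(all ⊤)
  B1:  IN=(all ⊤)  OUT={a:+, c:-, f:+; rest ⊤}
  B2:  IN={a:+, c:-, f:+; rest ⊤}  OUT={a:+, c:-, f:+; rest ⊤}
  B3:  IN={a:+, c:-, f:+; rest ⊤}  OUT={a:-, b:-, c:-, f:+; rest ⊤}
  B4:  IN={a:-, b:-, c:-, f:+; rest ⊤}  OUT={a:-, b:+, c:+, f:+; rest ⊤}

Merge at B2: IN[B2] = OUT[B1] = {a: +, b: ⊤, c: -, d: ⊤, e: ⊤, f: +}
Applying B2's transfer function to that IN value gives OUT[B2] (row B2 above).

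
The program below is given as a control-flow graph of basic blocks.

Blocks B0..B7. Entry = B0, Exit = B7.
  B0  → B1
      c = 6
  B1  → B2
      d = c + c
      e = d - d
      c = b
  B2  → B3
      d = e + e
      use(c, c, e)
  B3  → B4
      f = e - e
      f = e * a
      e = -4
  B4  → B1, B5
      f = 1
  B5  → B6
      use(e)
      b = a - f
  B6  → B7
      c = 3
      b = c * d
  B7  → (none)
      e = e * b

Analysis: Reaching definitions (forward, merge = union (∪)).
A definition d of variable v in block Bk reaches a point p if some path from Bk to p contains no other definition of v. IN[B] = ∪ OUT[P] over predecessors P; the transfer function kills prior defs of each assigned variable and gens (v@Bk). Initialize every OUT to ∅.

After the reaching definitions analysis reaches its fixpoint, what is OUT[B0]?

Answer: {c@B0}

Trace:
Converged values:
  B0:   IN={}   OUT={c@B0}
  B1:   IN={c@B0, c@B1, d@B2, e@B3, f@B4}   OUT={c@B1, d@B1, e@B1, f@B4}
  B2:   IN={c@B1, d@B1, e@B1, f@B4}   OUT={c@B1, d@B2, e@B1, f@B4}
  B3:   IN={c@B1, d@B2, e@B1, f@B4}   OUT={c@B1, d@B2, e@B3, f@B3}
  B4:   IN={c@B1, d@B2, e@B3, f@B3}   OUT={c@B1, d@B2, e@B3, f@B4}
  B5:   IN={c@B1, d@B2, e@B3, f@B4}   OUT={b@B5, c@B1, d@B2, e@B3, f@B4}
  B6:   IN={b@B5, c@B1, d@B2, e@B3, f@B4}   OUT={b@B6, c@B6, d@B2, e@B3, f@B4}
  B7:   IN={b@B6, c@B6, d@B2, e@B3, f@B4}   OUT={b@B6, c@B6, d@B2, e@B7, f@B4}

B0 is the boundary node: IN[B0] = {}
Applying B0's transfer function to that IN value gives OUT[B0] (row B0 above).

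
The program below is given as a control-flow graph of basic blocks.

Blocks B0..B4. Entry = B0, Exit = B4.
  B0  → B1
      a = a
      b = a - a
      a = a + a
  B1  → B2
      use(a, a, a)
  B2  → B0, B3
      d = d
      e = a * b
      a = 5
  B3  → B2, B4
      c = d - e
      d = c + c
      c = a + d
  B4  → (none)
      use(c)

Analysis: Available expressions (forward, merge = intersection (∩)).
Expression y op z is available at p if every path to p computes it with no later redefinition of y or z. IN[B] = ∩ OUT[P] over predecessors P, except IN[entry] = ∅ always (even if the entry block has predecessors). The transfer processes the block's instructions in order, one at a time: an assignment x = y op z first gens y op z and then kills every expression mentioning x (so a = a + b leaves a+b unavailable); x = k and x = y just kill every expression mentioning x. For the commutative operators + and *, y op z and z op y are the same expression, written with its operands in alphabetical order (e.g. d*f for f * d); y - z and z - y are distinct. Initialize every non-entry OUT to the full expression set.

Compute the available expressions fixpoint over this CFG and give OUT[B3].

Answer: {a+d}

Working:
Per-block solution:
  B0: | IN={} | OUT={}
  B1: | IN={} | OUT={}
  B2: | IN={} | OUT={}
  B3: | IN={} | OUT={a+d}
  B4: | IN={a+d} | OUT={a+d}

Merge at B3: IN[B3] = OUT[B2] = {}
Applying B3's transfer function to that IN value gives OUT[B3] (row B3 above).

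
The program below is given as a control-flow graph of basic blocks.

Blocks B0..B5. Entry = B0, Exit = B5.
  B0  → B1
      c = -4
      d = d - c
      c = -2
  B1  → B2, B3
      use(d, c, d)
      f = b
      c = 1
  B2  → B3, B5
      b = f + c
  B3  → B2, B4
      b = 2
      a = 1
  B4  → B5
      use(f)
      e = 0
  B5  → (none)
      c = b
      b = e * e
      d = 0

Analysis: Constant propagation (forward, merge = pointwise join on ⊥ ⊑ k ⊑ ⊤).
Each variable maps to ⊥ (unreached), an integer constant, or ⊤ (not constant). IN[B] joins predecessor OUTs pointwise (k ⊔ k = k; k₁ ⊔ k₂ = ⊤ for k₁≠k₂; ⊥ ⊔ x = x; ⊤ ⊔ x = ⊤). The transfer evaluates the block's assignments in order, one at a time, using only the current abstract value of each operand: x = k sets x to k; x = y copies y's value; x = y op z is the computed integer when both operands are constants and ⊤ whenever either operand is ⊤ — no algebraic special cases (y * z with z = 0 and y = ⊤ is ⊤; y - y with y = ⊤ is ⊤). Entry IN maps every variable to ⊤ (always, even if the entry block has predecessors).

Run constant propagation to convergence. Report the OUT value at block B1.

Answer: {a: ⊤, b: ⊤, c: 1, d: ⊤, e: ⊤, f: ⊤}

Trace:
Per-block solution:
  B0: | IN=(all ⊤) | OUT={c:-2; rest ⊤}
  B1: | IN={c:-2; rest ⊤} | OUT={c:1; rest ⊤}
  B2: | IN={c:1; rest ⊤} | OUT={c:1; rest ⊤}
  B3: | IN={c:1; rest ⊤} | OUT={a:1, b:2, c:1; rest ⊤}
  B4: | IN={a:1, b:2, c:1; rest ⊤} | OUT={a:1, b:2, c:1, e:0; rest ⊤}
  B5: | IN={c:1; rest ⊤} | OUT={d:0; rest ⊤}

Merge at B1: IN[B1] = OUT[B0] = {a: ⊤, b: ⊤, c: -2, d: ⊤, e: ⊤, f: ⊤}
Applying B1's transfer function to that IN value gives OUT[B1] (row B1 above).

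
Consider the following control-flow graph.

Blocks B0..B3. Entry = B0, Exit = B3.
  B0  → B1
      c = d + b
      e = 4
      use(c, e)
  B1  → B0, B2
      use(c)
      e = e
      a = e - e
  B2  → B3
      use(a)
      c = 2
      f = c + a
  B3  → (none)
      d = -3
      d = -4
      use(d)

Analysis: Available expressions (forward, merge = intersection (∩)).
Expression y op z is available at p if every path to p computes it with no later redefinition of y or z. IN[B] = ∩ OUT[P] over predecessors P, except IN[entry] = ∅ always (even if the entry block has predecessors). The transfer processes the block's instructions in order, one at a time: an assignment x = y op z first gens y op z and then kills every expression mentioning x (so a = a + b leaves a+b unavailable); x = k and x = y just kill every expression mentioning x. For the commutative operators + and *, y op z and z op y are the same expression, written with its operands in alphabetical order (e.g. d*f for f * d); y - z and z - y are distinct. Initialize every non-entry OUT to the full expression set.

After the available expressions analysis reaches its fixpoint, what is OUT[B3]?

Answer: {a+c, e-e}

Working:
Fixpoint table:
  B0:   IN={}   OUT={b+d}
  B1:   IN={b+d}   OUT={b+d, e-e}
  B2:   IN={b+d, e-e}   OUT={a+c, b+d, e-e}
  B3:   IN={a+c, b+d, e-e}   OUT={a+c, e-e}

Merge at B3: IN[B3] = OUT[B2] = {a+c, b+d, e-e}
Applying B3's transfer function to that IN value gives OUT[B3] (row B3 above).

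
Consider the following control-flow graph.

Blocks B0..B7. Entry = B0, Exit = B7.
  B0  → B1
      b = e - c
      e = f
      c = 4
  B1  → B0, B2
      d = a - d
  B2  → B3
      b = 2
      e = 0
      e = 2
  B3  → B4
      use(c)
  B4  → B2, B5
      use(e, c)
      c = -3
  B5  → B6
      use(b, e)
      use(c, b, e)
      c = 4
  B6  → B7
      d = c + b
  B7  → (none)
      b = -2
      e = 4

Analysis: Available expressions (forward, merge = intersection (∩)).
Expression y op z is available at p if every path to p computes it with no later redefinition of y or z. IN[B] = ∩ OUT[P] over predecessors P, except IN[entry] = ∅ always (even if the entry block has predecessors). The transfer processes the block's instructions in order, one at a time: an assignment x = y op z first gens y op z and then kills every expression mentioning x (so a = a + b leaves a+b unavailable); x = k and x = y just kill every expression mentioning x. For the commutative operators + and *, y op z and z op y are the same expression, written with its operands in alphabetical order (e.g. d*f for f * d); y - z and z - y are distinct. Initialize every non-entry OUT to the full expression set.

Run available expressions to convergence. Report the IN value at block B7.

Answer: {b+c}

Derivation:
Converged values:
  B0:   IN={}   OUT={}
  B1:   IN={}   OUT={}
  B2:   IN={}   OUT={}
  B3:   IN={}   OUT={}
  B4:   IN={}   OUT={}
  B5:   IN={}   OUT={}
  B6:   IN={}   OUT={b+c}
  B7:   IN={b+c}   OUT={}

Merge at B7: IN[B7] = OUT[B6] = {b+c}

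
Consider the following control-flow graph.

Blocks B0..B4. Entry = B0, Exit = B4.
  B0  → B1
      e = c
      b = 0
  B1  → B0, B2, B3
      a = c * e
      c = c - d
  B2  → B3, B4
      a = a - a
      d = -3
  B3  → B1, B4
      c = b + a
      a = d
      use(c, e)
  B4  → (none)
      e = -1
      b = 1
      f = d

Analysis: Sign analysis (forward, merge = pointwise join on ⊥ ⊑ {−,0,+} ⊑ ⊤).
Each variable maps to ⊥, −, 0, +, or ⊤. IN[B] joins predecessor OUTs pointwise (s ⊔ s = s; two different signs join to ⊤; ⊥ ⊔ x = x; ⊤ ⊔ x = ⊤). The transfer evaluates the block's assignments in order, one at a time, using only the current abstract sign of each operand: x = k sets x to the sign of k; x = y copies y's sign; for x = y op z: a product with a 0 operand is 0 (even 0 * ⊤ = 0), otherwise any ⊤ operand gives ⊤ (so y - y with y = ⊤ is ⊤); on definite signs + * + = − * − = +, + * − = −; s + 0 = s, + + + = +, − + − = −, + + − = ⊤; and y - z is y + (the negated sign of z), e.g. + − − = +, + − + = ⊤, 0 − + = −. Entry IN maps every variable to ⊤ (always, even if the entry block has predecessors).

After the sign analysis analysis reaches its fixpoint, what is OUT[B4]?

Fixpoint table:
  B0:  IN=(all ⊤)  OUT={b:0; rest ⊤}
  B1:  IN={b:0; rest ⊤}  OUT={b:0; rest ⊤}
  B2:  IN={b:0; rest ⊤}  OUT={b:0, d:-; rest ⊤}
  B3:  IN={b:0; rest ⊤}  OUT={b:0; rest ⊤}
  B4:  IN={b:0; rest ⊤}  OUT={b:+, e:-; rest ⊤}

Merge at B4: IN[B4] = OUT[B2] ⊔ OUT[B3] = {a: ⊤, b: 0, c: ⊤, d: ⊤, e: ⊤, f: ⊤}
Applying B4's transfer function to that IN value gives OUT[B4] (row B4 above).

Answer: {a: ⊤, b: +, c: ⊤, d: ⊤, e: -, f: ⊤}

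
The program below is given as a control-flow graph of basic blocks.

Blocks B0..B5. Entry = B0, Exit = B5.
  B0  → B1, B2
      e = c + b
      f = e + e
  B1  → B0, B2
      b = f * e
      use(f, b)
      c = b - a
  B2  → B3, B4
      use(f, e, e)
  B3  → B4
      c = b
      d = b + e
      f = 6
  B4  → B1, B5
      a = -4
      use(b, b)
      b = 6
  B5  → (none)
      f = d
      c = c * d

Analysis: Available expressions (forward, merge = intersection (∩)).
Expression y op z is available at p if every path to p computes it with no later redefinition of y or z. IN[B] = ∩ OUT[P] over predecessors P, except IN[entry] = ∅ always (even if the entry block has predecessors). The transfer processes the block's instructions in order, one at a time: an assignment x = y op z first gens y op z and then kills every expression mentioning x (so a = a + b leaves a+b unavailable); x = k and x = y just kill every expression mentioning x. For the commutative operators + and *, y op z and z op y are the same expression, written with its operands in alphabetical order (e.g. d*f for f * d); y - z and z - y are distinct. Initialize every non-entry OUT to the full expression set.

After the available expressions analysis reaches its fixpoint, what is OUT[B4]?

Converged values:
  B0:  IN={}  OUT={b+c, e+e}
  B1:  IN={e+e}  OUT={b-a, e*f, e+e}
  B2:  IN={e+e}  OUT={e+e}
  B3:  IN={e+e}  OUT={b+e, e+e}
  B4:  IN={e+e}  OUT={e+e}
  B5:  IN={e+e}  OUT={e+e}

Merge at B4: IN[B4] = OUT[B2] ∩ OUT[B3] = {e+e}
Applying B4's transfer function to that IN value gives OUT[B4] (row B4 above).

Answer: {e+e}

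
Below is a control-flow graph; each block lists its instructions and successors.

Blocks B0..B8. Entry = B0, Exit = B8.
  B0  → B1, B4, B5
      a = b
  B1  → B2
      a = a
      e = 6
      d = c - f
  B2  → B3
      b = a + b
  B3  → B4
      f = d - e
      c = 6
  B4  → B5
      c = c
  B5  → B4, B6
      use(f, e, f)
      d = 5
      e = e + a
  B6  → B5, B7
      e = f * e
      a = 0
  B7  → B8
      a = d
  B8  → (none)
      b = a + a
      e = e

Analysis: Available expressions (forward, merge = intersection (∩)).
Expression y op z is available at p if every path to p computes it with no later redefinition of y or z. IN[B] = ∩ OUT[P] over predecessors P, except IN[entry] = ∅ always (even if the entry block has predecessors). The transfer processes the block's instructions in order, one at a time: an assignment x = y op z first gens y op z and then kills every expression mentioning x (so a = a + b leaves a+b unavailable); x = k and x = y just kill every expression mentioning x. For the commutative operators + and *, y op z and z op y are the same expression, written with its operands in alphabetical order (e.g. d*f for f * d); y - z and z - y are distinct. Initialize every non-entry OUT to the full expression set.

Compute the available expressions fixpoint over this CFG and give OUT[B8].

Fixpoint table:
  B0:   IN={}   OUT={}
  B1:   IN={}   OUT={c-f}
  B2:   IN={c-f}   OUT={c-f}
  B3:   IN={c-f}   OUT={d-e}
  B4:   IN={}   OUT={}
  B5:   IN={}   OUT={}
  B6:   IN={}   OUT={}
  B7:   IN={}   OUT={}
  B8:   IN={}   OUT={a+a}

Merge at B8: IN[B8] = OUT[B7] = {}
Applying B8's transfer function to that IN value gives OUT[B8] (row B8 above).

Answer: {a+a}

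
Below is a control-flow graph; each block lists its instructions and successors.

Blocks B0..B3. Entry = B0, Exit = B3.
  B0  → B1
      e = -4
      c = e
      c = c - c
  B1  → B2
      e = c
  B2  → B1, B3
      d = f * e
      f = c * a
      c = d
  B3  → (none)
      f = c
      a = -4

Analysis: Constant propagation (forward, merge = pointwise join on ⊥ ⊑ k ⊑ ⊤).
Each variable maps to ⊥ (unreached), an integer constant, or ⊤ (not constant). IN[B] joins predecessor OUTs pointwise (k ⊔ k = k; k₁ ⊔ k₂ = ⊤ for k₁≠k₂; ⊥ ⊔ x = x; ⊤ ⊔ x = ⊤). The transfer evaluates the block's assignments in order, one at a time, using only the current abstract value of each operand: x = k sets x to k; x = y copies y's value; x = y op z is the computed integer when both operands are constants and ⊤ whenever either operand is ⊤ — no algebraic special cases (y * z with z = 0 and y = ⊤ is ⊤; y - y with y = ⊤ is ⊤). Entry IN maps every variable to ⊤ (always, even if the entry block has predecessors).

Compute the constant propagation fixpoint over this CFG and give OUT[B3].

Per-block solution:
  B0: | IN=(all ⊤) | OUT={c:0, e:-4; rest ⊤}
  B1: | IN=(all ⊤) | OUT=(all ⊤)
  B2: | IN=(all ⊤) | OUT=(all ⊤)
  B3: | IN=(all ⊤) | OUT={a:-4; rest ⊤}

Merge at B3: IN[B3] = OUT[B2] = {a: ⊤, b: ⊤, c: ⊤, d: ⊤, e: ⊤, f: ⊤}
Applying B3's transfer function to that IN value gives OUT[B3] (row B3 above).

Answer: {a: -4, b: ⊤, c: ⊤, d: ⊤, e: ⊤, f: ⊤}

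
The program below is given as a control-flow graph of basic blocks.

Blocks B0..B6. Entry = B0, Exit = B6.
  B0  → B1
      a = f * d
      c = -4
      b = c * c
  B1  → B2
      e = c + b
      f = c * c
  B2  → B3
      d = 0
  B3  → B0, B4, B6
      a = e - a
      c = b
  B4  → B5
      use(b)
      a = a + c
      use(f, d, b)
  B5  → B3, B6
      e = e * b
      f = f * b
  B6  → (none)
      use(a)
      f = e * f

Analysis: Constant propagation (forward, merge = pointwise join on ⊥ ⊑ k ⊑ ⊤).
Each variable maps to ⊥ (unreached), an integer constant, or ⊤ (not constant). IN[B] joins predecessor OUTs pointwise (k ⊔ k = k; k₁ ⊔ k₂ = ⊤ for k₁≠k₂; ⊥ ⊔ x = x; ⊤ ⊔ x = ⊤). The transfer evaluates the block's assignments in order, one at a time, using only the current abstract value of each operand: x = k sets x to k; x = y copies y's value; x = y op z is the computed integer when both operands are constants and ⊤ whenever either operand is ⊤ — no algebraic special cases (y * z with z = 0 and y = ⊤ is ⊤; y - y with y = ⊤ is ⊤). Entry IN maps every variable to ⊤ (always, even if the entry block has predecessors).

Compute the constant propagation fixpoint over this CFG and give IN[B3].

Answer: {a: ⊤, b: 16, c: ⊤, d: 0, e: ⊤, f: ⊤}

Working:
Fixpoint table:
  B0:   IN=(all ⊤)   OUT={b:16, c:-4; rest ⊤}
  B1:   IN={b:16, c:-4; rest ⊤}   OUT={b:16, c:-4, e:12, f:16; rest ⊤}
  B2:   IN={b:16, c:-4, e:12, f:16; rest ⊤}   OUT={b:16, c:-4, d:0, e:12, f:16; rest ⊤}
  B3:   IN={b:16, d:0; rest ⊤}   OUT={b:16, c:16, d:0; rest ⊤}
  B4:   IN={b:16, c:16, d:0; rest ⊤}   OUT={b:16, c:16, d:0; rest ⊤}
  B5:   IN={b:16, c:16, d:0; rest ⊤}   OUT={b:16, c:16, d:0; rest ⊤}
  B6:   IN={b:16, c:16, d:0; rest ⊤}   OUT={b:16, c:16, d:0; rest ⊤}

Merge at B3: IN[B3] = OUT[B2] ⊔ OUT[B5] = {a: ⊤, b: 16, c: ⊤, d: 0, e: ⊤, f: ⊤}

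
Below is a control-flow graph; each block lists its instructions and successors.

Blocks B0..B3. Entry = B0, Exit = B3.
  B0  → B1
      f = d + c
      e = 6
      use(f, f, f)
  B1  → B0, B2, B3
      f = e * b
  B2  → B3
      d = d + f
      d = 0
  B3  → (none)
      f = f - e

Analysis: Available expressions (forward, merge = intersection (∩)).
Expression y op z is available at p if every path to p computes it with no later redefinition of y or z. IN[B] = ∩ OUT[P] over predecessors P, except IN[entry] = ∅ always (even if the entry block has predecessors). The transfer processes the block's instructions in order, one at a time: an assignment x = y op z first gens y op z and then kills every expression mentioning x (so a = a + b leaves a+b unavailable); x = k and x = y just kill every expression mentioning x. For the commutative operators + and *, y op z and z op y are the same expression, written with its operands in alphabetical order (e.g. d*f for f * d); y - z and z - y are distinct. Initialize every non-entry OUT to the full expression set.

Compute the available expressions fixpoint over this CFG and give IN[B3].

Answer: {b*e}

Derivation:
Fixpoint table:
  B0: | IN={} | OUT={c+d}
  B1: | IN={c+d} | OUT={b*e, c+d}
  B2: | IN={b*e, c+d} | OUT={b*e}
  B3: | IN={b*e} | OUT={b*e}

Merge at B3: IN[B3] = OUT[B1] ∩ OUT[B2] = {b*e}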